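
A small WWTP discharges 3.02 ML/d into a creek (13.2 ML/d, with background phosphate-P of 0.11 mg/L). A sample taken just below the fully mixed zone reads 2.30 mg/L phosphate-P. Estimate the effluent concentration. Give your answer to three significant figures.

11.9 mg/L

Mass balance: 13.20·0.1100 + 3.020·Cₑ = 16.22·2.300
→ Cₑ = (16.22·2.300 − 13.20·0.1100) / 3.020 = 11.87 mg/L.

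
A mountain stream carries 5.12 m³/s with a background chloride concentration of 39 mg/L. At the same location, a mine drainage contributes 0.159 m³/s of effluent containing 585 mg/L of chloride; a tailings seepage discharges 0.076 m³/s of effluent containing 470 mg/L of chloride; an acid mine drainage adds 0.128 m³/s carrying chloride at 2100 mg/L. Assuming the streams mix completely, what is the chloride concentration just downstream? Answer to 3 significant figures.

109 mg/L

Mixed concentration C = ΣQC/ΣQ = (5.120·39.00 + 0.1590·585.0 + 0.07600·470.0 + 0.1280·2100) / 5.483 = 597.2/5.483 = 108.9 mg/L.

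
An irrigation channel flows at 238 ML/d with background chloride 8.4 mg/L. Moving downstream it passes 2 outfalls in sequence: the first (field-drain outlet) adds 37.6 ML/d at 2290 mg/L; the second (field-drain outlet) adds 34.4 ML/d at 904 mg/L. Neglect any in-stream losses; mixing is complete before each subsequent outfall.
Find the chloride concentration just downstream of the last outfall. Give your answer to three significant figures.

Below outfall 1: Q → 275.6 ML/d, C = (238.0·8.400 + 37.60·2290)/275.6 = 319.7 mg/L.
Below outfall 2: Q → 310.0 ML/d, C = (275.6·319.7 + 34.40·904.0)/310.0 = 384.5 mg/L.

385 mg/L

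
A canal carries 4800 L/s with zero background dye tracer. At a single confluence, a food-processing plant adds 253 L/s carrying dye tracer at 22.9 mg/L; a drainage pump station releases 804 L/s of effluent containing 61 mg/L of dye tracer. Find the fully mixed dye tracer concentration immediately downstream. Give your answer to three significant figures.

Conservation of mass: C = (4800·0 + 253.0·22.90 + 804.0·61.00) / 5857 = 54840/5857 = 9.363 mg/L.

9.36 mg/L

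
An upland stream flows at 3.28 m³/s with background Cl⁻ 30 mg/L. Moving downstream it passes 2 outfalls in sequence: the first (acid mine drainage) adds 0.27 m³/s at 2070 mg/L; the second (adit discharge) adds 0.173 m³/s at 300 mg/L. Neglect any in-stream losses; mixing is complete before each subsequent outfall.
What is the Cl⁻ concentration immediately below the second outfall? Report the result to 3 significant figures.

Below outfall 1: Q → 3.550 m³/s, C = (3.280·30.00 + 0.2700·2070)/3.550 = 185.2 mg/L.
Below outfall 2: Q → 3.723 m³/s, C = (3.550·185.2 + 0.1730·300.0)/3.723 = 190.5 mg/L.

190 mg/L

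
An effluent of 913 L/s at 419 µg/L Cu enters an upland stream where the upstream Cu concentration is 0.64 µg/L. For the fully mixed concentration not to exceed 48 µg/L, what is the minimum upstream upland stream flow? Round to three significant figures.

Set C_mix = 48: (Q·0.6400 + 913.0·419.0) / (Q + 913.0) = 48
→ Q = 913.0·(419.0 − 48)/(48 − 0.6400) = 7152 L/s.

7150 L/s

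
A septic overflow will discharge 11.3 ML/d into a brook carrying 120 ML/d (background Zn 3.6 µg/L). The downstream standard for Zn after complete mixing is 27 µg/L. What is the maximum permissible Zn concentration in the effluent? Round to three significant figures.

At the limit, (Qr·Cr + Qe·Cₑ)/(Qr + Qe) = 27:
Cₑ = (131.3·27 − 120.0·3.600) / 11.30 = 275.5 µg/L.

275 µg/L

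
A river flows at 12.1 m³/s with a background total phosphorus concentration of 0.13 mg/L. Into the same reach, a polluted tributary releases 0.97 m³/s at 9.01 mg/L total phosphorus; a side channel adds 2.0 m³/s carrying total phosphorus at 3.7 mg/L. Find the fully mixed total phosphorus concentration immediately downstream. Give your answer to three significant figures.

Conservation of mass: C = (12.10·0.1300 + 0.9700·9.010 + 2.000·3.700) / 15.07 = 17.71/15.07 = 1.175 mg/L.

1.18 mg/L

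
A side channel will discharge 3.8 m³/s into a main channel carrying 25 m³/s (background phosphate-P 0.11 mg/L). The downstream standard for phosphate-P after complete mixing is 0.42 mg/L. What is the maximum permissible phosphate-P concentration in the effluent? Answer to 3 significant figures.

2.46 mg/L

At the limit, (Qr·Cr + Qe·Cₑ)/(Qr + Qe) = 0.42:
Cₑ = (28.80·0.42 − 25.00·0.1100) / 3.800 = 2.459 mg/L.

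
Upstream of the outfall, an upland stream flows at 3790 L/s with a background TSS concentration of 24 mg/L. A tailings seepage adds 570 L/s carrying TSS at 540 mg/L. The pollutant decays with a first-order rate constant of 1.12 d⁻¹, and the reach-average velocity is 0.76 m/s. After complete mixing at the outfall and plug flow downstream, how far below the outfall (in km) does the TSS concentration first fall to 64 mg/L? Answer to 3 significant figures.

20.9 km

Mass balance: C = (3790·24.00 + 570.0·540.0) / 4360 = 398800/4360 = 91.46 mg/L.
Set 91.46·exp(−k·t) = 64 → t = ln(91.46/64)/k = 27540 s = 7.650 h.
Distance = v·t = 0.76·27540 = 20930 m = 20.93 km.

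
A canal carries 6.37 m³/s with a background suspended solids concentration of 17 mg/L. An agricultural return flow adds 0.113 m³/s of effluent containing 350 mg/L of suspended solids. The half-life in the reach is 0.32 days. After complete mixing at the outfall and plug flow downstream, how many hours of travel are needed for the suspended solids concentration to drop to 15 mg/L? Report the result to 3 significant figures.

4.64 h

After mixing, C = (6.370·17.00 + 0.1130·350.0) / 6.483 = 147.8/6.483 = 22.80 mg/L.
Half-life 0.32 d → k = ln 2 / 0.32 = 2.166 d⁻¹.
22.80·exp(−k·t) = 15 → t = ln(22.80/15)/k = 16710 s = 4.641 h.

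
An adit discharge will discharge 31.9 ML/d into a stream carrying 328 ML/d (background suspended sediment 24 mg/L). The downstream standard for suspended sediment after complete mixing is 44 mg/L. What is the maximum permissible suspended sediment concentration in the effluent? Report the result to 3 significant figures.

250 mg/L

At the limit, (Qr·Cr + Qe·Cₑ)/(Qr + Qe) = 44:
Cₑ = (359.9·44 − 328.0·24.00) / 31.90 = 249.6 mg/L.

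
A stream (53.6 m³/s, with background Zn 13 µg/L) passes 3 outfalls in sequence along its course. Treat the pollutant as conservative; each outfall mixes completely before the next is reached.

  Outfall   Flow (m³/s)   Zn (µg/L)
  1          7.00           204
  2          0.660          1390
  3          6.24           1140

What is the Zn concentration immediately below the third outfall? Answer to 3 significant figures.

150 µg/L

Below outfall 1: Q → 60.60 m³/s, C = (53.60·13.00 + 7.000·204.0)/60.60 = 35.06 µg/L.
Below outfall 2: Q → 61.26 m³/s, C = (60.60·35.06 + 0.6600·1390)/61.26 = 49.66 µg/L.
Below outfall 3: Q → 67.50 m³/s, C = (61.26·49.66 + 6.240·1140)/67.50 = 150.5 µg/L.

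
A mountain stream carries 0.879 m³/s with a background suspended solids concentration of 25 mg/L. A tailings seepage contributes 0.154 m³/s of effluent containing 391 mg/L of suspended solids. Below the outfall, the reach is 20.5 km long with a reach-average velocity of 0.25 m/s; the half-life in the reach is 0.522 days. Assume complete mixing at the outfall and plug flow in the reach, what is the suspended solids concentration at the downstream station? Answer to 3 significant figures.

Mass balance: C = (0.8790·25.00 + 0.1540·391.0) / 1.033 = 82.19/1.033 = 79.56 mg/L.
Travel time t = 20.5·1000 / 0.25 = 82000 s = 22.78 h.
Half-life 0.522 d → k = ln 2 / 0.522 = 1.328 d⁻¹.
After decay, C = 79.56 × e^(−kt) = 79.56 × 0.2836 = 22.56 mg/L.

22.6 mg/L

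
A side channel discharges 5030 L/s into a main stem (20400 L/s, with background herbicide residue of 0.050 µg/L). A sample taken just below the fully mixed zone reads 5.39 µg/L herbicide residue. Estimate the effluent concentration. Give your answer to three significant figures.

27.0 µg/L

Mass balance: 20400·0.05000 + 5030·Cₑ = 25430·5.390
→ Cₑ = (25430·5.390 − 20400·0.05000) / 5030 = 27.05 µg/L.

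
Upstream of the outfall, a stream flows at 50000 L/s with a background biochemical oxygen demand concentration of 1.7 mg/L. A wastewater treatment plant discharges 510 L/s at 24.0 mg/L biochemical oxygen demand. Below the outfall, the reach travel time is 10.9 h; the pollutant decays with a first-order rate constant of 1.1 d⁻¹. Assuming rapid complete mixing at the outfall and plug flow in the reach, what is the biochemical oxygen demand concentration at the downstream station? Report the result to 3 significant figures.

1.17 mg/L

Mass balance: C = (50000·1.700 + 510.0·24.00) / 50510 = 97240/50510 = 1.925 mg/L.
Applying C = C₀e^(−kt): 1.925 × 0.6068 = 1.168 mg/L.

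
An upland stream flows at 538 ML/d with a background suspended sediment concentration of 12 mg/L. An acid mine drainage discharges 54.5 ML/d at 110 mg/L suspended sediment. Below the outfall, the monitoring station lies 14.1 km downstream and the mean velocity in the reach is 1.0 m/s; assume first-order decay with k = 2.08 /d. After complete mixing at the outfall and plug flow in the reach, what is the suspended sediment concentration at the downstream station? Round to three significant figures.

Conservation of mass: C = (538.0·12.00 + 54.50·110.0) / 592.5 = 12450/592.5 = 21.01 mg/L.
Travel time t = 14.1·1000 / 1.0 = 14100 s = 3.917 h.
Applying C = C₀e^(−kt): 21.01 × 0.7122 = 14.97 mg/L.

15.0 mg/L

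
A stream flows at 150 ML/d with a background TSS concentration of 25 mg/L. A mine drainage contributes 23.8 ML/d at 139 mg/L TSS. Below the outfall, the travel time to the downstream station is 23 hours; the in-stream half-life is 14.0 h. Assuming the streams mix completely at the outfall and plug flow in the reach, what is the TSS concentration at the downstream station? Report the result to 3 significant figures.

13.0 mg/L

Mixed concentration C = ΣQC/ΣQ = (150.0·25.00 + 23.80·139.0) / 173.8 = 7058/173.8 = 40.61 mg/L.
Half-life 14.0 h → k = ln 2 / 14.0 = 0.04951 h⁻¹ = 1.188 d⁻¹.
Applying C = C₀e^(−kt): 40.61 × 0.3202 = 13.00 mg/L.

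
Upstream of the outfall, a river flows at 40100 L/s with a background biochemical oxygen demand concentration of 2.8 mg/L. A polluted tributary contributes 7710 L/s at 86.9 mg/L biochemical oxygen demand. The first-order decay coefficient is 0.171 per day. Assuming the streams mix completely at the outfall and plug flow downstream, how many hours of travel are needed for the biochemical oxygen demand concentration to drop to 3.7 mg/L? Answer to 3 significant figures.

Mixed concentration C = ΣQC/ΣQ = (40100·2.800 + 7710·86.90) / 47810 = 782300/47810 = 16.36 mg/L.
16.36·exp(−k·t) = 3.7 → t = ln(16.36/3.7)/k = 751100 s = 208.7 h.

209 h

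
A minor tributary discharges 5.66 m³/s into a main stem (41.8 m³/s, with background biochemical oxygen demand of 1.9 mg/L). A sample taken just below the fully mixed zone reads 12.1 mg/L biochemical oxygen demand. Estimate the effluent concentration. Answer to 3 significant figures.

87.4 mg/L

Mass balance: 41.80·1.900 + 5.660·Cₑ = 47.46·12.10
→ Cₑ = (47.46·12.10 − 41.80·1.900) / 5.660 = 87.43 mg/L.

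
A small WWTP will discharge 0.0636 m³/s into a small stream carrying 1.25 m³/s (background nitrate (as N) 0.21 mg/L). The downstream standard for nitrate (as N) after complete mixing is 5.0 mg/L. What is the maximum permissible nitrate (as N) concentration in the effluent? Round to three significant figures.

99.1 mg/L

At the limit, (Qr·Cr + Qe·Cₑ)/(Qr + Qe) = 5.0:
Cₑ = (1.314·5.0 − 1.250·0.2100) / 0.06360 = 99.14 mg/L.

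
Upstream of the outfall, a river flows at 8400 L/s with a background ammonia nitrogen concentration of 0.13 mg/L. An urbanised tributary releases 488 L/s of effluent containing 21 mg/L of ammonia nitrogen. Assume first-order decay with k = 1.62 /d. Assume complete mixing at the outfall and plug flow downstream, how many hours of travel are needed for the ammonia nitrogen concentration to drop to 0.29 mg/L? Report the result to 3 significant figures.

21.9 h

Mass balance: C = (8400·0.1300 + 488.0·21.00) / 8888 = 11340/8888 = 1.276 mg/L.
1.276·exp(−k·t) = 0.29 → t = ln(1.276/0.29)/k = 79010 s = 21.95 h.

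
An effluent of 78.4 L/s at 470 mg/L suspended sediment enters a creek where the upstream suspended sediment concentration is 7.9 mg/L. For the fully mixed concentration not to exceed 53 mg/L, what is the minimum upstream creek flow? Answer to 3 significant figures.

Set C_mix = 53: (Q·7.900 + 78.40·470.0) / (Q + 78.40) = 53
→ Q = 78.40·(470.0 − 53)/(53 − 7.900) = 724.9 L/s.

725 L/s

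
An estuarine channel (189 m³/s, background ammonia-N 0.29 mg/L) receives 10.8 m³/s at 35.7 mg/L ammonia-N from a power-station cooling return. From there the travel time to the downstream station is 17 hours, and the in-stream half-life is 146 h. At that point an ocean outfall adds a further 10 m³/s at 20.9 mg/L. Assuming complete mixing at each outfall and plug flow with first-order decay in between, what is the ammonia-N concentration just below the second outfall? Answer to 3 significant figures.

2.93 mg/L

Mass balance: C = (189.0·0.2900 + 10.80·35.70) / 199.8 = 440.4/199.8 = 2.204 mg/L; combined flow 199.8 m³/s.
Half-life 146 h → k = ln 2 / 146 = 0.004748 h⁻¹ = 0.1139 d⁻¹.
First-order decay: C = 2.204·exp(−k·t) = 2.204·0.9225 = 2.033 mg/L.
Second outfall: C = (199.8·2.033 + 10.00·20.90)/209.8 = 2.932 mg/L.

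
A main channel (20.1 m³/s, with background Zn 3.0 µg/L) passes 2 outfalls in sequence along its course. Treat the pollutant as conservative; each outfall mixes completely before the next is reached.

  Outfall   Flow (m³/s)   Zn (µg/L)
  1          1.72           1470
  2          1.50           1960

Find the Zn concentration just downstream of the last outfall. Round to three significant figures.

237 µg/L

After outfall 1: Q = 20.10 + 1.720 = 21.82 m³/s; C = (20.10·3.000 + 1.720·1470)/21.82 = 118.6 µg/L.
After outfall 2: Q = 21.82 + 1.500 = 23.32 m³/s; C = (21.82·118.6 + 1.500·1960)/23.32 = 237.1 µg/L.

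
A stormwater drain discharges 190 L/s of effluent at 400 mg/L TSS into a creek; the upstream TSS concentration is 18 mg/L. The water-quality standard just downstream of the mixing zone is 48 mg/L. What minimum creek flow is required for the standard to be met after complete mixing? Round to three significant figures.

Set C_mix = 48: (Q·18.00 + 190.0·400.0) / (Q + 190.0) = 48
→ Q = 190.0·(400.0 − 48)/(48 − 18.00) = 2229 L/s.

2230 L/s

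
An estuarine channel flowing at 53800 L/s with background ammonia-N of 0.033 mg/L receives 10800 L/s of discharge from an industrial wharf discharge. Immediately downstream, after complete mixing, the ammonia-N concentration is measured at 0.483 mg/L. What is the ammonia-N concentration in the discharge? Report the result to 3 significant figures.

2.72 mg/L

Mass balance: 53800·0.03300 + 10800·Cₑ = 64600·0.4830
→ Cₑ = (64600·0.4830 − 53800·0.03300) / 10800 = 2.725 mg/L.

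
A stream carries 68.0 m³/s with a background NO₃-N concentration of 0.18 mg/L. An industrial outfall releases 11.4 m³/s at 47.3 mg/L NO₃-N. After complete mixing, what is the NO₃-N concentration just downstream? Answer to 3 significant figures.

Conservation of mass: C = (68.00·0.1800 + 11.40·47.30) / 79.40 = 551.5/79.40 = 6.945 mg/L.

6.95 mg/L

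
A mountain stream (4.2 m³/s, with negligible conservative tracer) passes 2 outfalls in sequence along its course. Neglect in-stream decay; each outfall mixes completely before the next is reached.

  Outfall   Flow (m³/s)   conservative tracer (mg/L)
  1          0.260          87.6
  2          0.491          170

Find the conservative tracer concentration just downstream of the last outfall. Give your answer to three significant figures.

Below outfall 1: Q → 4.460 m³/s, C = (4.200·0 + 0.2600·87.60)/4.460 = 5.107 mg/L.
Below outfall 2: Q → 4.951 m³/s, C = (4.460·5.107 + 0.4910·170.0)/4.951 = 21.46 mg/L.

21.5 mg/L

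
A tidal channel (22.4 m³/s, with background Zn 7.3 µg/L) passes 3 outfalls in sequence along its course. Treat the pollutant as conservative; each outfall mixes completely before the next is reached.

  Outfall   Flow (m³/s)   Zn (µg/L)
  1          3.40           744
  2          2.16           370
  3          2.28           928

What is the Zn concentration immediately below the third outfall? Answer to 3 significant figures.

185 µg/L

Outfall 1: combined Q = 25.80 m³/s; C = (22.40·7.300 + 3.400·744.0)/25.80 = 104.4 µg/L.
Outfall 2: combined Q = 27.96 m³/s; C = (25.80·104.4 + 2.160·370.0)/27.96 = 124.9 µg/L.
Outfall 3: combined Q = 30.24 m³/s; C = (27.96·124.9 + 2.280·928.0)/30.24 = 185.5 µg/L.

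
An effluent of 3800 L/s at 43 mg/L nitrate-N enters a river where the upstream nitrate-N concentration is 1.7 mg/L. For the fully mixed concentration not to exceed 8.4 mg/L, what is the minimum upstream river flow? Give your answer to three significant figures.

Set C_mix = 8.4: (Q·1.700 + 3800·43.00) / (Q + 3800) = 8.4
→ Q = 3800·(43.00 − 8.4)/(8.4 − 1.700) = 19620 L/s.

19600 L/s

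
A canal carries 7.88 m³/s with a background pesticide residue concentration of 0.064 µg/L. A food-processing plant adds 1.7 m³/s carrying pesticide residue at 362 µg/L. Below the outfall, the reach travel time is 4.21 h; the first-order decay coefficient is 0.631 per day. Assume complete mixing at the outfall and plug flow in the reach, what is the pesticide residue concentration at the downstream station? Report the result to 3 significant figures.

Flow-weighted average: C = (7.880·0.06400 + 1.700·362.0) / 9.580 = 615.9/9.580 = 64.29 µg/L.
Applying C = C₀e^(−kt): 64.29 × 0.8952 = 57.55 µg/L.

57.6 µg/L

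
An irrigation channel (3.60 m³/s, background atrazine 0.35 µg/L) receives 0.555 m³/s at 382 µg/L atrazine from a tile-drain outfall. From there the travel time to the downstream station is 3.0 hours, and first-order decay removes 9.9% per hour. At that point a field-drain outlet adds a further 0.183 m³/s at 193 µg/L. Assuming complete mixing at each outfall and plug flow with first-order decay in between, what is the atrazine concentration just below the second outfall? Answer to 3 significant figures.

44.1 µg/L

After mixing, C = (3.600·0.3500 + 0.5550·382.0) / 4.155 = 213.3/4.155 = 51.33 µg/L; combined flow 4.155 m³/s.
9.9%/h lost → k = −ln(1 − 0.099) = 0.1043 h⁻¹.
After decay, C = 51.33 × e^(−kt) = 51.33 × 0.7314 = 37.54 µg/L.
Second outfall: C = (4.155·37.54 + 0.1830·193.0)/4.338 = 44.10 µg/L.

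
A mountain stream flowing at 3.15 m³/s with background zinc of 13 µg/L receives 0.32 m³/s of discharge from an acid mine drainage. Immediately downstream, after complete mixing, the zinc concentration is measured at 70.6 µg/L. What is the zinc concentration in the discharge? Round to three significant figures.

Mass balance: 3.150·13.00 + 0.3200·Cₑ = 3.470·70.60
→ Cₑ = (3.470·70.60 − 3.150·13.00) / 0.3200 = 637.6 µg/L.

638 µg/L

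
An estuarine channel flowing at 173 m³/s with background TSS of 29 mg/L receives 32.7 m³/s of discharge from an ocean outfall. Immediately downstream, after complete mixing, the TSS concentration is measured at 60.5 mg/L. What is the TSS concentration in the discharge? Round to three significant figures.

Mass balance: 173.0·29.00 + 32.70·Cₑ = 205.7·60.50
→ Cₑ = (205.7·60.50 − 173.0·29.00) / 32.70 = 227.2 mg/L.

227 mg/L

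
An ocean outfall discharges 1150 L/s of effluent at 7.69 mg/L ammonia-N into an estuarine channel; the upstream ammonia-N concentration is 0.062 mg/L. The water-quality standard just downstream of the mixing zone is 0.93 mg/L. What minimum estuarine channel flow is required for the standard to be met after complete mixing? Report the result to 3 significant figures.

8960 L/s

Set C_mix = 0.93: (Q·0.06200 + 1150·7.690) / (Q + 1150) = 0.93
→ Q = 1150·(7.690 − 0.93)/(0.93 − 0.06200) = 8956 L/s.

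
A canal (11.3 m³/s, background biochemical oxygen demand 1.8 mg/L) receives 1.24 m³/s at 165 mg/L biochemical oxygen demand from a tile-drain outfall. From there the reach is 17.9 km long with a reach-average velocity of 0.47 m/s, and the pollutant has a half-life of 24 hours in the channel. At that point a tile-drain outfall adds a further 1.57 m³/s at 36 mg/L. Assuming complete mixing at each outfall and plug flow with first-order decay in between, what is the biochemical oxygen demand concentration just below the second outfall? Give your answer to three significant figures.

15.8 mg/L

After mixing, C = (11.30·1.800 + 1.240·165.0) / 12.54 = 224.9/12.54 = 17.94 mg/L; combined flow 12.54 m³/s.
Travel time t = 17.9·1000 / 0.47 = 38090 s = 10.58 h.
Half-life 24 h → k = ln 2 / 24 = 0.02888 h⁻¹ = 0.6931 d⁻¹.
Decay over the reach: 17.94·exp(−kt) = 17.94·0.7367 = 13.22 mg/L.
At the second outfall, C = (12.54·13.22 + 1.570·36.00) / (12.54 + 1.570) = 15.75 mg/L.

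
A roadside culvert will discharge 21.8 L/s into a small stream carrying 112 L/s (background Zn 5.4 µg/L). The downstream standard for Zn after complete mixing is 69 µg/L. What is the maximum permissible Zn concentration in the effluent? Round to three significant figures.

At the limit, (Qr·Cr + Qe·Cₑ)/(Qr + Qe) = 69:
Cₑ = (133.8·69 − 112.0·5.400) / 21.80 = 395.8 µg/L.

396 µg/L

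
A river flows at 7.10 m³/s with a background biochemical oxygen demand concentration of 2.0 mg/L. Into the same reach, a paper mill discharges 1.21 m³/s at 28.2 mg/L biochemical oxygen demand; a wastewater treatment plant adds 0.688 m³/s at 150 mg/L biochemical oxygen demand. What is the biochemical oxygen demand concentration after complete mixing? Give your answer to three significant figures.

16.8 mg/L

Flow-weighted average: C = (7.100·2.000 + 1.210·28.20 + 0.6880·150.0) / 8.998 = 151.5/8.998 = 16.84 mg/L.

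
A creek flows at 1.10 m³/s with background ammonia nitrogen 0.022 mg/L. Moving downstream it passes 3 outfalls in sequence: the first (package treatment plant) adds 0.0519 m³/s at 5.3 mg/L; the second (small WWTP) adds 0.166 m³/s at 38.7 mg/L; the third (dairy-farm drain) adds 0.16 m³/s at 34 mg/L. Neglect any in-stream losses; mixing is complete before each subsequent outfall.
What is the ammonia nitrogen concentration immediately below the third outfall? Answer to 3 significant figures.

8.23 mg/L

Outfall 1: combined Q = 1.152 m³/s; C = (1.100·0.02200 + 0.05190·5.300)/1.152 = 0.2598 mg/L.
Outfall 2: combined Q = 1.318 m³/s; C = (1.152·0.2598 + 0.1660·38.70)/1.318 = 5.102 mg/L.
Outfall 3: combined Q = 1.478 m³/s; C = (1.318·5.102 + 0.1600·34.00)/1.478 = 8.230 mg/L.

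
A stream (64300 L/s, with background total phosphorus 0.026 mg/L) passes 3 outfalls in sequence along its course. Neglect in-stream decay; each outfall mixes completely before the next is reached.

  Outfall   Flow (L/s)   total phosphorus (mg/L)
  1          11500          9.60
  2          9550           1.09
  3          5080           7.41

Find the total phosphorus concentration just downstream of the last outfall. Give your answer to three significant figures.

1.77 mg/L

Below outfall 1: Q → 75800 L/s, C = (64300·0.02600 + 11500·9.600)/75800 = 1.479 mg/L.
Below outfall 2: Q → 85350 L/s, C = (75800·1.479 + 9550·1.090)/85350 = 1.435 mg/L.
Below outfall 3: Q → 90430 L/s, C = (85350·1.435 + 5080·7.410)/90430 = 1.771 mg/L.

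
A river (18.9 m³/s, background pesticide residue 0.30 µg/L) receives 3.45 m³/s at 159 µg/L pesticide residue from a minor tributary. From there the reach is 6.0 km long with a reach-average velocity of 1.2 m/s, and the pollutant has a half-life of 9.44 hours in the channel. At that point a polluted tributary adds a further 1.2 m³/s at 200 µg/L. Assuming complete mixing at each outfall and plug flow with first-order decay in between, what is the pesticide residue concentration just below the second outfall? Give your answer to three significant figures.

31.4 µg/L

Mixed concentration C = ΣQC/ΣQ = (18.90·0.3000 + 3.450·159.0) / 22.35 = 554.2/22.35 = 24.80 µg/L; combined flow 22.35 m³/s.
Travel time t = 6.0·1000 / 1.2 = 5000 s = 1.389 h.
Half-life 9.44 h → k = ln 2 / 9.44 = 0.07343 h⁻¹ = 1.762 d⁻¹.
After decay, C = 24.80 × e^(−kt) = 24.80 × 0.9030 = 22.39 µg/L.
At the second outfall, C = (22.35·22.39 + 1.200·200.0) / (22.35 + 1.200) = 31.44 µg/L.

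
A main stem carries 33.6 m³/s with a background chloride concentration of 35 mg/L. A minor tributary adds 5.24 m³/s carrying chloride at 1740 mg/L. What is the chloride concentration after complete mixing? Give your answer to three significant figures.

265 mg/L

Flow-weighted average: C = (33.60·35.00 + 5.240·1740) / 38.84 = 10290/38.84 = 265.0 mg/L.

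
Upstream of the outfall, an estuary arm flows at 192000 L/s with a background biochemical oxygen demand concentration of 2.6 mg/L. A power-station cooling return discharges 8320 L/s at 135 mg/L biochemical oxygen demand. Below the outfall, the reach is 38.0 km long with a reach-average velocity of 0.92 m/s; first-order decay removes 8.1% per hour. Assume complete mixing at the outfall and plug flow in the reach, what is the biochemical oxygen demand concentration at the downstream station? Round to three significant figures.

Conservation of mass: C = (192000·2.600 + 8320·135.0) / 200300 = 1622000/200300 = 8.099 mg/L.
Travel time t = 38.0·1000 / 0.92 = 41300 s = 11.47 h.
8.1%/h lost → k = −ln(1 − 0.081) = 0.08447 h⁻¹.
After decay, C = 8.099 × e^(−kt) = 8.099 × 0.3794 = 3.073 mg/L.

3.07 mg/L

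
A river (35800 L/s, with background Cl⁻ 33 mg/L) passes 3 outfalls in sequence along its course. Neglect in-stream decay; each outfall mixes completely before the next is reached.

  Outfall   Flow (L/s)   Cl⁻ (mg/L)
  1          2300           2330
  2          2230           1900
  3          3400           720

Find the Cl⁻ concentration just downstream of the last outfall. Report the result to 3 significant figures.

Below outfall 1: Q → 38100 L/s, C = (35800·33.00 + 2300·2330)/38100 = 171.7 mg/L.
Below outfall 2: Q → 40330 L/s, C = (38100·171.7 + 2230·1900)/40330 = 267.2 mg/L.
Below outfall 3: Q → 43730 L/s, C = (40330·267.2 + 3400·720.0)/43730 = 302.4 mg/L.

302 mg/L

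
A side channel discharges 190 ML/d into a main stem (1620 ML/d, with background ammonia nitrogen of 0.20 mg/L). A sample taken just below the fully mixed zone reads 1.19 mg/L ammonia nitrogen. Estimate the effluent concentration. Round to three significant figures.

Mass balance: 1620·0.2000 + 190.0·Cₑ = 1810·1.190
→ Cₑ = (1810·1.190 − 1620·0.2000) / 190.0 = 9.631 mg/L.

9.63 mg/L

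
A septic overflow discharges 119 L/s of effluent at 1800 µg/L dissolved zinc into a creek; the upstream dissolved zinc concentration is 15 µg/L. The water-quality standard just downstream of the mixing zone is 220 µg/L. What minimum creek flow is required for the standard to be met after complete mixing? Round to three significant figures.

917 L/s

Set C_mix = 220: (Q·15.00 + 119.0·1800) / (Q + 119.0) = 220
→ Q = 119.0·(1800 − 220)/(220 − 15.00) = 917.2 L/s.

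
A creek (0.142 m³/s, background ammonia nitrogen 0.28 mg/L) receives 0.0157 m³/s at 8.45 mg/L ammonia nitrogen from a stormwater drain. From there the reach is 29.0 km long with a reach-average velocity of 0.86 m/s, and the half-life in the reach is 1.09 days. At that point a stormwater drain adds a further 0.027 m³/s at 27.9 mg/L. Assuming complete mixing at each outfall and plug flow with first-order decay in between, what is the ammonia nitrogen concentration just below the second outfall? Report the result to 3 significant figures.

4.81 mg/L

Flow-weighted average: C = (0.1420·0.2800 + 0.01570·8.450) / 0.1577 = 0.1724/0.1577 = 1.093 mg/L; combined flow 0.1577 m³/s.
Travel time t = 29.0·1000 / 0.86 = 33720 s = 9.367 h.
Half-life 1.09 d → k = ln 2 / 1.09 = 0.6359 d⁻¹.
First-order decay: C = 1.093·exp(−k·t) = 1.093·0.7802 = 0.8531 mg/L.
Second outfall: C = (0.1577·0.8531 + 0.02700·27.90)/0.1847 = 4.807 mg/L.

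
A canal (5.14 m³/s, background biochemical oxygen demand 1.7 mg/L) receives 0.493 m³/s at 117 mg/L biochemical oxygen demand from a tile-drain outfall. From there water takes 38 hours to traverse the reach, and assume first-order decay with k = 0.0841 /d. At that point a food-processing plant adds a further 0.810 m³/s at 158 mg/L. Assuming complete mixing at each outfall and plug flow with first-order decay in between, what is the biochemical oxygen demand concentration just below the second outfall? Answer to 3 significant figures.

28.9 mg/L

Conservation of mass: C = (5.140·1.700 + 0.4930·117.0) / 5.633 = 66.42/5.633 = 11.79 mg/L; combined flow 5.633 m³/s.
After decay, C = 11.79 × e^(−kt) = 11.79 × 0.8753 = 10.32 mg/L.
At the second outfall, C = (5.633·10.32 + 0.8100·158.0) / (5.633 + 0.8100) = 28.89 mg/L.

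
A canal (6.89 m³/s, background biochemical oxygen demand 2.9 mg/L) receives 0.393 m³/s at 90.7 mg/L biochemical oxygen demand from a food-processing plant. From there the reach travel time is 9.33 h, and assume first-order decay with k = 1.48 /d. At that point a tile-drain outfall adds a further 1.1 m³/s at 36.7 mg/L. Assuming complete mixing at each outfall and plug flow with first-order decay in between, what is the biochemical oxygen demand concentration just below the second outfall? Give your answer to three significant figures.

After mixing, C = (6.890·2.900 + 0.3930·90.70) / 7.283 = 55.63/7.283 = 7.638 mg/L; combined flow 7.283 m³/s.
First-order decay: C = 7.638·exp(−k·t) = 7.638·0.5625 = 4.296 mg/L.
At the second outfall, C = (7.283·4.296 + 1.100·36.70) / (7.283 + 1.100) = 8.548 mg/L.

8.55 mg/L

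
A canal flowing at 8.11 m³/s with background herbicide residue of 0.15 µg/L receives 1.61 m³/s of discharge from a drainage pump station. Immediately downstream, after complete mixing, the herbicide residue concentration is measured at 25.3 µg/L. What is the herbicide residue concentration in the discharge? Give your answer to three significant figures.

152 µg/L

Mass balance: 8.110·0.1500 + 1.610·Cₑ = 9.720·25.30
→ Cₑ = (9.720·25.30 − 8.110·0.1500) / 1.610 = 152.0 µg/L.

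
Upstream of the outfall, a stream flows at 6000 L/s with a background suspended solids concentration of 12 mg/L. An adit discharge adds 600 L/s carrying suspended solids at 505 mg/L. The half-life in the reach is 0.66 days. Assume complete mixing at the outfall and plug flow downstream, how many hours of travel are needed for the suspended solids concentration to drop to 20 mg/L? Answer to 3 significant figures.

Mass balance: C = (6000·12.00 + 600.0·505.0) / 6600 = 375000/6600 = 56.82 mg/L.
Half-life 0.66 d → k = ln 2 / 0.66 = 1.050 d⁻¹.
56.82·exp(−k·t) = 20 → t = ln(56.82/20)/k = 85900 s = 23.86 h.

23.9 h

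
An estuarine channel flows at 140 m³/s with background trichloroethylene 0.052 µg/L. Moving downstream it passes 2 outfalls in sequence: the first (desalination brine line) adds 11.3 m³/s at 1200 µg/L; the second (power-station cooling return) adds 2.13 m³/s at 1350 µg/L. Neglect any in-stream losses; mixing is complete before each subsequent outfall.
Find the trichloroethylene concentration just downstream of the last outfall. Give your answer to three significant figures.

Outfall 1: combined Q = 151.3 m³/s; C = (140.0·0.05200 + 11.30·1200)/151.3 = 89.67 µg/L.
Outfall 2: combined Q = 153.4 m³/s; C = (151.3·89.67 + 2.130·1350)/153.4 = 107.2 µg/L.

107 µg/L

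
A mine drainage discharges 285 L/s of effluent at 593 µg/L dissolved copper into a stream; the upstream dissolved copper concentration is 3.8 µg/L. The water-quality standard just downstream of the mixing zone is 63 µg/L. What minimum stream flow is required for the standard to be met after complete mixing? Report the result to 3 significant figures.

2550 L/s

Set C_mix = 63: (Q·3.800 + 285.0·593.0) / (Q + 285.0) = 63
→ Q = 285.0·(593.0 − 63)/(63 − 3.800) = 2552 L/s.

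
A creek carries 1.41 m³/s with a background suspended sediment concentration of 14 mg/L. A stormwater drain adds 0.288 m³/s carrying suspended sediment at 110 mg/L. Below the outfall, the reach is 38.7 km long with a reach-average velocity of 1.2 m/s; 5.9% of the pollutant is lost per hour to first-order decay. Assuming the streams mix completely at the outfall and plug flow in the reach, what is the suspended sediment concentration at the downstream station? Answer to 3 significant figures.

Mixed concentration C = ΣQC/ΣQ = (1.410·14.00 + 0.2880·110.0) / 1.698 = 51.42/1.698 = 30.28 mg/L.
Travel time t = 38.7·1000 / 1.2 = 32250 s = 8.958 h.
5.9%/h lost → k = −ln(1 − 0.059) = 0.06081 h⁻¹.
Decay over the reach: 30.28·exp(−kt) = 30.28·0.5800 = 17.56 mg/L.

17.6 mg/L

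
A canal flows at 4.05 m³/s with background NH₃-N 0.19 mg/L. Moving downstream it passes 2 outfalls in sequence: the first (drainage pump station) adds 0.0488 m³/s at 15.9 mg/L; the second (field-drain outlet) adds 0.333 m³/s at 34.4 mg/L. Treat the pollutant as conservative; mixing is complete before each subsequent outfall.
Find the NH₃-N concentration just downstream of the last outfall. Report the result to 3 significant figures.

2.93 mg/L

Below outfall 1: Q → 4.099 m³/s, C = (4.050·0.1900 + 0.04880·15.90)/4.099 = 0.3770 mg/L.
Below outfall 2: Q → 4.432 m³/s, C = (4.099·0.3770 + 0.3330·34.40)/4.432 = 2.933 mg/L.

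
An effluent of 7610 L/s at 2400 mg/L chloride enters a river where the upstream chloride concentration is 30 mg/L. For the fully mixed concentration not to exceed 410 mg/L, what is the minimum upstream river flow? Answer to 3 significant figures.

39900 L/s

Set C_mix = 410: (Q·30.00 + 7610·2400) / (Q + 7610) = 410
→ Q = 7610·(2400 − 410)/(410 − 30.00) = 39850 L/s.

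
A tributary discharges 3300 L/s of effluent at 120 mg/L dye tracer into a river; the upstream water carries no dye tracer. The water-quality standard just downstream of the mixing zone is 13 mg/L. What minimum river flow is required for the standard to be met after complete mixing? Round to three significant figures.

Set C_mix = 13: (Q·0 + 3300·120.0) / (Q + 3300) = 13
→ Q = 3300·(120.0 − 13)/(13 − 0) = 27160 L/s.

27200 L/s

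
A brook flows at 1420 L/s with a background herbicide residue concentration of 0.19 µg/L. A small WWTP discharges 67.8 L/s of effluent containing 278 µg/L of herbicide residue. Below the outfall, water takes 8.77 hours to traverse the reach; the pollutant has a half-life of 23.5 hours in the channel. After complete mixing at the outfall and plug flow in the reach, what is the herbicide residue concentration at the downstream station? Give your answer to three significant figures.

Flow-weighted average: C = (1420·0.1900 + 67.80·278.0) / 1488 = 19120/1488 = 12.85 µg/L.
Half-life 23.5 h → k = ln 2 / 23.5 = 0.02950 h⁻¹ = 0.7079 d⁻¹.
Applying C = C₀e^(−kt): 12.85 × 0.7721 = 9.921 µg/L.

9.92 µg/L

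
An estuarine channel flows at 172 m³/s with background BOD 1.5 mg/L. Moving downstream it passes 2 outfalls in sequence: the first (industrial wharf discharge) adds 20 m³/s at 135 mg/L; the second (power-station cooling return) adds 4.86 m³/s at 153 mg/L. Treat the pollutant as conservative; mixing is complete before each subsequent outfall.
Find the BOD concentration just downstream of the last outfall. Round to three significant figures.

After outfall 1: Q = 172.0 + 20.00 = 192.0 m³/s; C = (172.0·1.500 + 20.00·135.0)/192.0 = 15.41 mg/L.
After outfall 2: Q = 192.0 + 4.860 = 196.9 m³/s; C = (192.0·15.41 + 4.860·153.0)/196.9 = 18.80 mg/L.

18.8 mg/L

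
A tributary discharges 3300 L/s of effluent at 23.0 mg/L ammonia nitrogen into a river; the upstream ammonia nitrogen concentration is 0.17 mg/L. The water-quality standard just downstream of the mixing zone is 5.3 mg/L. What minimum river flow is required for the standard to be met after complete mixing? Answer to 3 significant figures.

11400 L/s

Set C_mix = 5.3: (Q·0.1700 + 3300·23.00) / (Q + 3300) = 5.3
→ Q = 3300·(23.00 − 5.3)/(5.3 − 0.1700) = 11390 L/s.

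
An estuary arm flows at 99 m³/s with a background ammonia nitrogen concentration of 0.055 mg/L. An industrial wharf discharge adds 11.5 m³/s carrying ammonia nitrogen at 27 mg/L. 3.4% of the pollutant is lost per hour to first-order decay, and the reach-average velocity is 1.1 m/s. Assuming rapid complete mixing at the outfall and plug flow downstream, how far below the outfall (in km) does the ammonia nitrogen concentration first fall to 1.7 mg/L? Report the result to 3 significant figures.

59.5 km

Flow-weighted average: C = (99.00·0.05500 + 11.50·27.00) / 110.5 = 315.9/110.5 = 2.859 mg/L.
3.4%/h lost → k = −ln(1 − 0.034) = 0.03459 h⁻¹.
Set 2.859·exp(−k·t) = 1.7 → t = ln(2.859/1.7)/k = 54110 s = 15.03 h.
Distance = v·t = 1.1·54110 = 59520 m = 59.52 km.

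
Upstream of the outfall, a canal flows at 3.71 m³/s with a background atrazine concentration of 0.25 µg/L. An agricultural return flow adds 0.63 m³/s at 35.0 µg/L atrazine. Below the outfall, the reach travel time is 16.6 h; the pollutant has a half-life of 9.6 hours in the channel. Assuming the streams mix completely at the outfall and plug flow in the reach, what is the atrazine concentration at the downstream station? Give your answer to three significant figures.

1.60 µg/L

Mixed concentration C = ΣQC/ΣQ = (3.710·0.2500 + 0.6300·35.00) / 4.340 = 22.98/4.340 = 5.294 µg/L.
Half-life 9.6 h → k = ln 2 / 9.6 = 0.07220 h⁻¹ = 1.733 d⁻¹.
Decay over the reach: 5.294·exp(−kt) = 5.294·0.3016 = 1.597 µg/L.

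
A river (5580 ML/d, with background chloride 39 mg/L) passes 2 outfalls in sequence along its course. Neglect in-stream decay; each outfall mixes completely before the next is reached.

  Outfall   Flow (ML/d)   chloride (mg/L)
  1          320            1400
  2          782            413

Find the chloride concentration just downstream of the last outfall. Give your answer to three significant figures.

Outfall 1: combined Q = 5900 ML/d; C = (5580·39.00 + 320.0·1400)/5900 = 112.8 mg/L.
Outfall 2: combined Q = 6682 ML/d; C = (5900·112.8 + 782.0·413.0)/6682 = 147.9 mg/L.

148 mg/L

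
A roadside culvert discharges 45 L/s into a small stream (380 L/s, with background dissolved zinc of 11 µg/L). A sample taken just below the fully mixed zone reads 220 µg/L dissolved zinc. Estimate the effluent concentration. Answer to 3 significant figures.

Mass balance: 380.0·11.00 + 45.00·Cₑ = 425.0·220.0
→ Cₑ = (425.0·220.0 − 380.0·11.00) / 45.00 = 1985 µg/L.

1980 µg/L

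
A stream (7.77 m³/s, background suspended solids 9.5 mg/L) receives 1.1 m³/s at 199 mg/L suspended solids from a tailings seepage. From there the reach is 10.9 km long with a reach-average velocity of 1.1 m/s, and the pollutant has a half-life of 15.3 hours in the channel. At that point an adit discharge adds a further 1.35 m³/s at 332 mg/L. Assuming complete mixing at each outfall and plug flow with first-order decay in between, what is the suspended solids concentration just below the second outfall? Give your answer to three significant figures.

Flow-weighted average: C = (7.770·9.500 + 1.100·199.0) / 8.870 = 292.7/8.870 = 33.00 mg/L; combined flow 8.870 m³/s.
Travel time t = 10.9·1000 / 1.1 = 9909 s = 2.753 h.
Half-life 15.3 h → k = ln 2 / 15.3 = 0.04530 h⁻¹ = 1.087 d⁻¹.
First-order decay: C = 33.00·exp(−k·t) = 33.00·0.8828 = 29.13 mg/L.
At the second outfall, C = (8.870·29.13 + 1.350·332.0) / (8.870 + 1.350) = 69.14 mg/L.

69.1 mg/L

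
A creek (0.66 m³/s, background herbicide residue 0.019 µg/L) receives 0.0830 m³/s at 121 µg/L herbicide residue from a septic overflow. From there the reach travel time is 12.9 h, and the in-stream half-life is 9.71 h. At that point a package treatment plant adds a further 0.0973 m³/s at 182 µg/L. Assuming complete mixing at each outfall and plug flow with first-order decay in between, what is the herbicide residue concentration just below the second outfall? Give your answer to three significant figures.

25.8 µg/L

Mixed concentration C = ΣQC/ΣQ = (0.6600·0.01900 + 0.08300·121.0) / 0.7430 = 10.06/0.7430 = 13.53 µg/L; combined flow 0.7430 m³/s.
Half-life 9.71 h → k = ln 2 / 9.71 = 0.07138 h⁻¹ = 1.713 d⁻¹.
Applying C = C₀e^(−kt): 13.53 × 0.3982 = 5.389 µg/L.
Second outfall: C = (0.7430·5.389 + 0.09730·182.0)/0.8403 = 25.84 µg/L.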